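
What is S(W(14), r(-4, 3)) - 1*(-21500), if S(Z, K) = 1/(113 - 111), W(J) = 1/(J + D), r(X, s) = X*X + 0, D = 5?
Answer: 43001/2 ≈ 21501.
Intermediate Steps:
r(X, s) = X**2 (r(X, s) = X**2 + 0 = X**2)
W(J) = 1/(5 + J) (W(J) = 1/(J + 5) = 1/(5 + J))
S(Z, K) = 1/2
S(W(14), r(-4, 3)) - 1*(-21500) = 1/2 - 1*(-21500) = 1/2 + 21500 = 43001/2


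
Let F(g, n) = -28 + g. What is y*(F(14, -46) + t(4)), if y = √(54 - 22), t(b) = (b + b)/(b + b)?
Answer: -52*√2 ≈ -73.539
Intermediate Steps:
t(b) = 1 (t(b) = (2*b)/((2*b)) = (2*b)*(1/(2*b)) = 1)
y = 4*√2 (y = √32 = 4*√2 ≈ 5.6569)
y*(F(14, -46) + t(4)) = (4*√2)*((-28 + 14) + 1) = (4*√2)*(-14 + 1) = (4*√2)*(-13) = -52*√2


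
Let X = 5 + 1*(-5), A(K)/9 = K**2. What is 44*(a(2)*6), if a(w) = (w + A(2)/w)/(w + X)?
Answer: 2640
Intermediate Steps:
A(K) = 9*K**2
X = 0 (X = 5 - 5 = 0)
a(w) = (w + 36/w)/w (a(w) = (w + (9*2**2)/w)/(w + 0) = (w + (9*4)/w)/w = (w + 36/w)/w)
44*(a(2)*6) = 44*((1 + 36/2**2)*6) = 44*((1 + 36*(1/4))*6) = 44*((1 + 9)*6) = 44*(10*6) = 44*60 = 2640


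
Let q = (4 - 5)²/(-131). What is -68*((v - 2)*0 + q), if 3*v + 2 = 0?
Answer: 68/131 ≈ 0.51908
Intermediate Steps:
v = -⅔ (v = -⅔ + (⅓)*0 = -⅔ + 0 = -⅔ ≈ -0.66667)
q = -1/131 (q = (-1)²*(-1/131) = 1*(-1/131) = -1/131 ≈ -0.0076336)
-68*((v - 2)*0 + q) = -68*((-⅔ - 2)*0 - 1/131) = -68*(-8/3*0 - 1/131) = -68*(0 - 1/131) = -68*(-1/131) = 68/131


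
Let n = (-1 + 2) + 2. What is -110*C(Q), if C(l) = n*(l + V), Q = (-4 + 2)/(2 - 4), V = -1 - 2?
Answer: 660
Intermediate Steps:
n = 3 (n = 1 + 2 = 3)
V = -3
Q = 1 (Q = -2/(-2) = -2*(-½) = 1)
C(l) = -9 + 3*l (C(l) = 3*(l - 3) = 3*(-3 + l) = -9 + 3*l)
-110*C(Q) = -110*(-9 + 3*1) = -110*(-9 + 3) = -110*(-6) = 660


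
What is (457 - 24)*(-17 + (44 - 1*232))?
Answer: -88765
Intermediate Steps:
(457 - 24)*(-17 + (44 - 1*232)) = 433*(-17 + (44 - 232)) = 433*(-17 - 188) = 433*(-205) = -88765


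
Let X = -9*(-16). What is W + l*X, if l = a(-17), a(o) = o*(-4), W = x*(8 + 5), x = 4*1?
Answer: 9844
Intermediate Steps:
X = 144
x = 4
W = 52 (W = 4*(8 + 5) = 4*13 = 52)
a(o) = -4*o
l = 68 (l = -4*(-17) = 68)
W + l*X = 52 + 68*144 = 52 + 9792 = 9844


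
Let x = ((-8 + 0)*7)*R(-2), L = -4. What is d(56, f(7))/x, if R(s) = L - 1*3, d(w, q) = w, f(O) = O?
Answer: ⅐ ≈ 0.14286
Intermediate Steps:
R(s) = -7 (R(s) = -4 - 1*3 = -4 - 3 = -7)
x = 392 (x = ((-8 + 0)*7)*(-7) = -8*7*(-7) = -56*(-7) = 392)
d(56, f(7))/x = 56/392 = 56*(1/392) = ⅐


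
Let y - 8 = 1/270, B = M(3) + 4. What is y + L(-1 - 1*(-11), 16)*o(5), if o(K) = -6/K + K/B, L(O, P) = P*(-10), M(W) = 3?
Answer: 162007/1890 ≈ 85.718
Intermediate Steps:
B = 7 (B = 3 + 4 = 7)
L(O, P) = -10*P
y = 2161/270 (y = 8 + 1/270 = 2161/270 ≈ 8.0037)
o(K) = -6/K + K/7
y + L(-1 - 1*(-11), 16)*o(5) = 2161/270 + (-10*16)*(-6/5 + (1/7)*5) = 2161/270 - 160*(-6*1/5 + 5/7) = 2161/270 - 160*(-6/5 + 5/7) = 2161/270 - 160*(-17/35) = 2161/270 + 544/7 = 162007/1890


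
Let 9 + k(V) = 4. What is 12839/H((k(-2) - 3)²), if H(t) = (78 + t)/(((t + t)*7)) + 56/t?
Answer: 5751872/463 ≈ 12423.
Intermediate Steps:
k(V) = -5 (k(V) = -9 + 4 = -5)
H(t) = 56/t + (78 + t)/(14*t) (H(t) = (78 + t)/(((2*t)*7)) + 56/t = (78 + t)/((14*t)) + 56/t = (78 + t)*(1/(14*t)) + 56/t = (78 + t)/(14*t) + 56/t = 56/t + (78 + t)/(14*t))
12839/H((k(-2) - 3)²) = 12839/(((862 + (-5 - 3)²)/(14*((-5 - 3)²)))) = 12839/(((862 + (-8)²)/(14*((-8)²)))) = 12839/(((1/14)*(862 + 64)/64)) = 12839/(((1/14)*(1/64)*926)) = 12839/(463/448) = 12839*(448/463) = 5751872/463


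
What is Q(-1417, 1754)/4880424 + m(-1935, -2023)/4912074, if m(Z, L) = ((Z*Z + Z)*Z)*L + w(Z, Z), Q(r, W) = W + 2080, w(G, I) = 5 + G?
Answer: 5957864192330520683/1997750319948 ≈ 2.9823e+6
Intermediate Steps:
Q(r, W) = 2080 + W
m(Z, L) = 5 + Z + L*Z*(Z + Z²) (m(Z, L) = ((Z*Z + Z)*Z)*L + (5 + Z) = ((Z² + Z)*Z)*L + (5 + Z) = ((Z + Z²)*Z)*L + (5 + Z) = (Z*(Z + Z²))*L + (5 + Z) = L*Z*(Z + Z²) + (5 + Z) = 5 + Z + L*Z*(Z + Z²))
Q(-1417, 1754)/4880424 + m(-1935, -2023)/4912074 = (2080 + 1754)/4880424 + (5 - 1935 - 2023*(-1935)² - 2023*(-1935)³)/4912074 = 3834*(1/4880424) + (5 - 1935 - 2023*3744225 - 2023*(-7245075375))*(1/4912074) = 639/813404 + (5 - 1935 - 7574567175 + 14656787483625)*(1/4912074) = 639/813404 + 14649212914520*(1/4912074) = 639/813404 + 7324606457260/2456037 = 5957864192330520683/1997750319948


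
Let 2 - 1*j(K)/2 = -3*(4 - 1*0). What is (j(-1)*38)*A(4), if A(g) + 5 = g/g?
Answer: -4256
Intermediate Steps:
A(g) = -4 (A(g) = -5 + g/g = -5 + 1 = -4)
j(K) = 28 (j(K) = 4 - (-6)*(4 - 1*0) = 4 - (-6)*(4 + 0) = 4 - (-6)*4 = 4 - 2*(-12) = 4 + 24 = 28)
(j(-1)*38)*A(4) = (28*38)*(-4) = 1064*(-4) = -4256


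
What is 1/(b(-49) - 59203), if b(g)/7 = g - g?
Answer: -1/59203 ≈ -1.6891e-5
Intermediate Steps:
b(g) = 0 (b(g) = 7*(g - g) = 7*0 = 0)
1/(b(-49) - 59203) = 1/(0 - 59203) = 1/(-59203) = -1/59203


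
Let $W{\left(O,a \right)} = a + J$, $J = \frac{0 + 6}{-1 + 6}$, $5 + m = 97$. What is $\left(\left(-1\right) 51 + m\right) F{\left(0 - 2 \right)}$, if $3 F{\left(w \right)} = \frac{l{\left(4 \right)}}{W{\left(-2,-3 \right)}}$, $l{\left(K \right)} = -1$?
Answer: $\frac{205}{27} \approx 7.5926$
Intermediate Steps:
$m = 92$ ($m = -5 + 97 = 92$)
$J = \frac{6}{5} \approx 1.2$
$W{\left(O,a \right)} = \frac{6}{5} + a$ ($W{\left(O,a \right)} = a + \frac{6}{5} = \frac{6}{5} + a$)
$F{\left(w \right)} = \frac{5}{27}$ ($F{\left(w \right)} = \frac{\left(-1\right) \frac{1}{\frac{6}{5} - 3}}{3} = \frac{\left(-1\right) \frac{1}{- \frac{9}{5}}}{3} = \frac{\left(-1\right) \left(- \frac{5}{9}\right)}{3} = \frac{1}{3} \cdot \frac{5}{9} = \frac{5}{27}$)
$\left(\left(-1\right) 51 + m\right) F{\left(0 - 2 \right)} = \left(\left(-1\right) 51 + 92\right) \frac{5}{27} = \left(-51 + 92\right) \frac{5}{27} = 41 \cdot \frac{5}{27} = \frac{205}{27}$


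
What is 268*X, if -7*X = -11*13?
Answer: 38324/7 ≈ 5474.9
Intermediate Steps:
X = 143/7 (X = -(-11)*13/7 = -⅐*(-143) = 143/7 ≈ 20.429)
268*X = 268*(143/7) = 38324/7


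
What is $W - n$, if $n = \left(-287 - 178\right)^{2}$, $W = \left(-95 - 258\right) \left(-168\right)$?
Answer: $-156921$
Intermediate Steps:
$W = 59304$ ($W = \left(-353\right) \left(-168\right) = 59304$)
$n = 216225$ ($n = \left(-465\right)^{2} = 216225$)
$W - n = 59304 - 216225 = -156921$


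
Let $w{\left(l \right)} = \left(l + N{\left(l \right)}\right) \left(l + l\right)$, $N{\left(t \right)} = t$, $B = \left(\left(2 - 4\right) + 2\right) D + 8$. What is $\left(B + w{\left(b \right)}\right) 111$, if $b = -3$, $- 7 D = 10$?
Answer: $4884$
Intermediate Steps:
$D = - \frac{10}{7}$ ($D = \left(- \frac{1}{7}\right) 10 = - \frac{10}{7} \approx -1.4286$)
$B = 8$ ($B = \left(\left(2 - 4\right) + 2\right) \left(- \frac{10}{7}\right) + 8 = \left(-2 + 2\right) \left(- \frac{10}{7}\right) + 8 = 0 \left(- \frac{10}{7}\right) + 8 = 0 + 8 = 8$)
$w{\left(l \right)} = 4 l^{2}$ ($w{\left(l \right)} = \left(l + l\right) \left(l + l\right) = 2 l 2 l = 4 l^{2}$)
$\left(B + w{\left(b \right)}\right) 111 = \left(8 + 4 \left(-3\right)^{2}\right) 111 = \left(8 + 4 \cdot 9\right) 111 = \left(8 + 36\right) 111 = 44 \cdot 111 = 4884$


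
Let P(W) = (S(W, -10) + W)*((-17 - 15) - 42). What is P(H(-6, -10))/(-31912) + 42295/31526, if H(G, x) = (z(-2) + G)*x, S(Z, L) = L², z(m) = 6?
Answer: 17988755/11432474 ≈ 1.5735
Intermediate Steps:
H(G, x) = x*(6 + G) (H(G, x) = (6 + G)*x = x*(6 + G))
P(W) = -7400 - 74*W (P(W) = ((-10)² + W)*((-17 - 15) - 42) = (100 + W)*(-32 - 42) = (100 + W)*(-74) = -7400 - 74*W)
P(H(-6, -10))/(-31912) + 42295/31526 = (-7400 - (-740)*(6 - 6))/(-31912) + 42295/31526 = (-7400 - (-740)*0)*(-1/31912) + 42295*(1/31526) = (-7400 - 74*0)*(-1/31912) + 3845/2866 = (-7400 + 0)*(-1/31912) + 3845/2866 = -7400*(-1/31912) + 3845/2866 = 925/3989 + 3845/2866 = 17988755/11432474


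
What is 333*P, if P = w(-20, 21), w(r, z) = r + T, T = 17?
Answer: -999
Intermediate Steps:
w(r, z) = 17 + r (w(r, z) = r + 17 = 17 + r)
P = -3 (P = 17 - 20 = -3)
333*P = 333*(-3) = -999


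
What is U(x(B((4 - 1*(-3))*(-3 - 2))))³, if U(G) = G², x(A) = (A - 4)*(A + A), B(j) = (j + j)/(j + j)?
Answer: 46656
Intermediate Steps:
B(j) = 1 (B(j) = (2*j)/((2*j)) = (2*j)*(1/(2*j)) = 1)
x(A) = 2*A*(-4 + A) (x(A) = (-4 + A)*(2*A) = 2*A*(-4 + A))
U(x(B((4 - 1*(-3))*(-3 - 2))))³ = ((2*1*(-4 + 1))²)³ = ((2*1*(-3))²)³ = ((-6)²)³ = 36³ = 46656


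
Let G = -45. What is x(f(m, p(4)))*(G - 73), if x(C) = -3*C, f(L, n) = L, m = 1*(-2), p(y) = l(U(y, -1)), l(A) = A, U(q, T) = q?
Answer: -708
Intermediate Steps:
p(y) = y
m = -2
x(f(m, p(4)))*(G - 73) = (-3*(-2))*(-45 - 73) = 6*(-118) = -708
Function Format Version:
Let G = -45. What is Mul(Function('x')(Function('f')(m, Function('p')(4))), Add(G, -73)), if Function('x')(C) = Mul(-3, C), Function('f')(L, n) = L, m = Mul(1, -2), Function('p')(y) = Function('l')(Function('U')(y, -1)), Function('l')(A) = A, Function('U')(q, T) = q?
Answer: -708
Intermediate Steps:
Function('p')(y) = y
m = -2
Mul(Function('x')(Function('f')(m, Function('p')(4))), Add(G, -73)) = Mul(Mul(-3, -2), Add(-45, -73)) = Mul(6, -118) = -708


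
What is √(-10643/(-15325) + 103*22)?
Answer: 9*√262886889/3065 ≈ 47.610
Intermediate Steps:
√(-10643/(-15325) + 103*22) = √(-10643*(-1/15325) + 2266) = √(10643/15325 + 2266) = √(34737093/15325) = 9*√262886889/3065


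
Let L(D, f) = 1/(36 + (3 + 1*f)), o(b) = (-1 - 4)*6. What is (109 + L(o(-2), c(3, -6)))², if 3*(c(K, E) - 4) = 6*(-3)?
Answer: 16273156/1369 ≈ 11887.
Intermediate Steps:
c(K, E) = -2 (c(K, E) = 4 + (6*(-3))/3 = 4 + (⅓)*(-18) = 4 - 6 = -2)
o(b) = -30 (o(b) = -5*6 = -30)
L(D, f) = 1/(39 + f) (L(D, f) = 1/(36 + (3 + f)) = 1/(39 + f))
(109 + L(o(-2), c(3, -6)))² = (109 + 1/(39 - 2))² = (109 + 1/37)² = (4034/37)² = 16273156/1369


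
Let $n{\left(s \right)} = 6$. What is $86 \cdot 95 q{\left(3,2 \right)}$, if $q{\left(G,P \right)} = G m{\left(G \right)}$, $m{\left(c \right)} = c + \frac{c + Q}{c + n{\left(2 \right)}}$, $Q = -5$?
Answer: $\frac{204250}{3} \approx 68083.0$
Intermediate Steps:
$m{\left(c \right)} = c + \frac{-5 + c}{6 + c}$ ($m{\left(c \right)} = c + \frac{c - 5}{c + 6} = c + \frac{-5 + c}{6 + c}$)
$q{\left(G,P \right)} = \frac{G \left(-5 + G^{2} + 7 G\right)}{6 + G}$ ($q{\left(G,P \right)} = G \frac{-5 + G^{2} + 7 G}{6 + G} = \frac{G \left(-5 + G^{2} + 7 G\right)}{6 + G}$)
$86 \cdot 95 q{\left(3,2 \right)} = 86 \cdot 95 \frac{3 \left(-5 + 3^{2} + 7 \cdot 3\right)}{6 + 3} = 8170 \frac{3 \left(-5 + 9 + 21\right)}{9} = 8170 \cdot 3 \cdot \frac{1}{9} \cdot 25 = 8170 \cdot \frac{25}{3} = \frac{204250}{3}$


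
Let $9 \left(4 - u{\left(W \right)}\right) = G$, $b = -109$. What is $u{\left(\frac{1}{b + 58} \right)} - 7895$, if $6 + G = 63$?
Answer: $- \frac{23692}{3} \approx -7897.3$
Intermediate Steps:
$G = 57$ ($G = -6 + 63 = 57$)
$u{\left(W \right)} = - \frac{7}{3}$ ($u{\left(W \right)} = 4 - \frac{19}{3} = - \frac{7}{3}$)
$u{\left(\frac{1}{b + 58} \right)} - 7895 = - \frac{7}{3} - 7895 = - \frac{23692}{3}$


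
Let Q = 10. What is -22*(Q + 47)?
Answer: -1254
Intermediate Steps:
-22*(Q + 47) = -22*(10 + 47) = -22*57 = -1254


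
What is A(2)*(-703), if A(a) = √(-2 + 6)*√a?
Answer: -1406*√2 ≈ -1988.4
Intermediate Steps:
A(a) = 2*√a (A(a) = √4*√a = 2*√a)
A(2)*(-703) = (2*√2)*(-703) = -1406*√2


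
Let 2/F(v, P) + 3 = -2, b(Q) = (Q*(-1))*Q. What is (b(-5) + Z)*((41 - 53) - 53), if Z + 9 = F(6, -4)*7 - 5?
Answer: 2717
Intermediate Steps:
b(Q) = -Q² (b(Q) = (-Q)*Q = -Q²)
F(v, P) = -⅖ (F(v, P) = 2/(-3 - 2) = 2/(-5) = 2*(-⅕) = -⅖)
Z = -84/5 (Z = -9 + (-⅖*7 - 5) = -9 + (-14/5 - 5) = -9 - 39/5 = -84/5 ≈ -16.800)
(b(-5) + Z)*((41 - 53) - 53) = (-1*(-5)² - 84/5)*((41 - 53) - 53) = (-1*25 - 84/5)*(-12 - 53) = (-25 - 84/5)*(-65) = -209/5*(-65) = 2717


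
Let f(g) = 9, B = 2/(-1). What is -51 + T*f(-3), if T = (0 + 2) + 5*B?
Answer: -123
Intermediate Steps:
B = -2 (B = 2*(-1) = -2)
T = -8 (T = (0 + 2) + 5*(-2) = 2 - 10 = -8)
-51 + T*f(-3) = -51 - 8*9 = -51 - 72 = -123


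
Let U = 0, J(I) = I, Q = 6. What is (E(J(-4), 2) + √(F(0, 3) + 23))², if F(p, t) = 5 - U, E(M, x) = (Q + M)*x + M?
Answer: 28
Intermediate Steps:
E(M, x) = M + x*(6 + M) (E(M, x) = (6 + M)*x + M = x*(6 + M) + M = M + x*(6 + M))
F(p, t) = 5 (F(p, t) = 5 - 1*0 = 5 + 0 = 5)
(E(J(-4), 2) + √(F(0, 3) + 23))² = ((-4 + 6*2 - 4*2) + √(5 + 23))² = ((-4 + 12 - 8) + √28)² = (0 + 2*√7)² = (2*√7)² = 28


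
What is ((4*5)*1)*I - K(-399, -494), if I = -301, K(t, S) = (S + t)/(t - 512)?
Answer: -5485113/911 ≈ -6021.0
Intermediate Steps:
K(t, S) = (S + t)/(-512 + t)
((4*5)*1)*I - K(-399, -494) = ((4*5)*1)*(-301) - (-494 - 399)/(-512 - 399) = (20*1)*(-301) - (-893)/(-911) = 20*(-301) - (-1)*(-893)/911 = -6020 - 1*893/911 = -6020 - 893/911 = -5485113/911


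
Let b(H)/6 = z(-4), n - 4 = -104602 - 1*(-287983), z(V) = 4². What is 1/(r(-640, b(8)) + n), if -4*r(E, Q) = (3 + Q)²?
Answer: 4/723739 ≈ 5.5269e-6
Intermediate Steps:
z(V) = 16
n = 183385 (n = 4 + (-104602 - 1*(-287983)) = 4 + (-104602 + 287983) = 4 + 183381 = 183385)
b(H) = 96 (b(H) = 6*16 = 96)
r(E, Q) = -(3 + Q)²/4
1/(r(-640, b(8)) + n) = 1/(-(3 + 96)²/4 + 183385) = 1/(-¼*99² + 183385) = 1/(-¼*9801 + 183385) = 1/(-9801/4 + 183385) = 1/(723739/4) = 4/723739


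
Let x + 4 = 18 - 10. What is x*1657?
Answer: 6628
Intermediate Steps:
x = 4 (x = -4 + (18 - 10) = -4 + 8 = 4)
x*1657 = 4*1657 = 6628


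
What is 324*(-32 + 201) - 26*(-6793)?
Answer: 231374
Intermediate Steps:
324*(-32 + 201) - 26*(-6793) = 324*169 + 176618 = 54756 + 176618 = 231374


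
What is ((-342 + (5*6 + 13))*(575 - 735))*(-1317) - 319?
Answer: -63005599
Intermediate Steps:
((-342 + (5*6 + 13))*(575 - 735))*(-1317) - 319 = ((-342 + (30 + 13))*(-160))*(-1317) - 319 = ((-342 + 43)*(-160))*(-1317) - 319 = -299*(-160)*(-1317) - 319 = 47840*(-1317) - 319 = -63005280 - 319 = -63005599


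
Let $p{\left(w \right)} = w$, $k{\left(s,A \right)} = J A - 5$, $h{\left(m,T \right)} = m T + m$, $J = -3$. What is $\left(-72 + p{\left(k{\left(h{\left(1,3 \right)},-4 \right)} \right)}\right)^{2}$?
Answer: $4225$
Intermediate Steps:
$h{\left(m,T \right)} = m + T m$ ($h{\left(m,T \right)} = T m + m = m + T m$)
$k{\left(s,A \right)} = -5 - 3 A$ ($k{\left(s,A \right)} = - 3 A - 5 = -5 - 3 A$)
$\left(-72 + p{\left(k{\left(h{\left(1,3 \right)},-4 \right)} \right)}\right)^{2} = \left(-72 - -7\right)^{2} = \left(-72 + \left(-5 + 12\right)\right)^{2} = \left(-72 + 7\right)^{2} = \left(-65\right)^{2} = 4225$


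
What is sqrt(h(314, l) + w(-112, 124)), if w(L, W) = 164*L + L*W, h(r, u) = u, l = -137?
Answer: I*sqrt(32393) ≈ 179.98*I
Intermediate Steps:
sqrt(h(314, l) + w(-112, 124)) = sqrt(-137 - 112*(164 + 124)) = sqrt(-137 - 112*288) = sqrt(-137 - 32256) = sqrt(-32393) = I*sqrt(32393)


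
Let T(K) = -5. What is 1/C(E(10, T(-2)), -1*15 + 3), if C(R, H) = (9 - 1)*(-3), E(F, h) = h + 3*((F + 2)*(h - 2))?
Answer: -1/24 ≈ -0.041667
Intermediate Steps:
E(F, h) = h + 3*(-2 + h)*(2 + F) (E(F, h) = h + 3*((2 + F)*(-2 + h)) = h + 3*((-2 + h)*(2 + F)) = h + 3*(-2 + h)*(2 + F))
C(R, H) = -24 (C(R, H) = 8*(-3) = -24)
1/C(E(10, T(-2)), -1*15 + 3) = 1/(-24) = -1/24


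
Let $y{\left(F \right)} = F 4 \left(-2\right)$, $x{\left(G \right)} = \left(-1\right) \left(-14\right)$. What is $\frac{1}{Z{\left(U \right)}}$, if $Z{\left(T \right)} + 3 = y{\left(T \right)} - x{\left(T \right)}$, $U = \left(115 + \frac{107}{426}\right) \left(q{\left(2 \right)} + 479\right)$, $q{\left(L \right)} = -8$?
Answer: $- \frac{71}{30834123} \approx -2.3026 \cdot 10^{-6}$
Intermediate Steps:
$x{\left(G \right)} = 14$
$U = \frac{7708229}{142}$ ($U = \left(115 + \frac{107}{426}\right) \left(-8 + 479\right) = \left(115 + 107 \cdot \frac{1}{426}\right) 471 = \left(115 + \frac{107}{426}\right) 471 = \frac{49097}{426} \cdot 471 = \frac{7708229}{142} \approx 54283.0$)
$y{\left(F \right)} = - 8 F$ ($y{\left(F \right)} = 4 F \left(-2\right) = - 8 F$)
$Z{\left(T \right)} = -17 - 8 T$ ($Z{\left(T \right)} = -3 - \left(14 + 8 T\right) = -17 - 8 T$)
$\frac{1}{Z{\left(U \right)}} = \frac{1}{-17 - \frac{30832916}{71}} = \frac{1}{- \frac{30834123}{71}} = - \frac{71}{30834123}$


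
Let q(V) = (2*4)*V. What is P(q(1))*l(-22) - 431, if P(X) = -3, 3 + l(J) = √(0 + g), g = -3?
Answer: -422 - 3*I*√3 ≈ -422.0 - 5.1962*I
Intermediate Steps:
l(J) = -3 + I*√3 (l(J) = -3 + √(0 - 3) = -3 + √(-3) = -3 + I*√3)
q(V) = 8*V
P(q(1))*l(-22) - 431 = -3*(-3 + I*√3) - 431 = (9 - 3*I*√3) - 431 = -422 - 3*I*√3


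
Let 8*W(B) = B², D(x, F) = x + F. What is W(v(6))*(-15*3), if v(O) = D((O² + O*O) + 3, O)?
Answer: -295245/8 ≈ -36906.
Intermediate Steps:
D(x, F) = F + x
v(O) = 3 + O + 2*O² (v(O) = O + ((O² + O*O) + 3) = O + ((O² + O²) + 3) = O + (2*O² + 3) = O + (3 + 2*O²) = 3 + O + 2*O²)
W(B) = B²/8
W(v(6))*(-15*3) = ((3 + 6 + 2*6²)²/8)*(-15*3) = ((3 + 6 + 2*36)²/8)*(-45) = ((3 + 6 + 72)²/8)*(-45) = ((⅛)*81²)*(-45) = ((⅛)*6561)*(-45) = (6561/8)*(-45) = -295245/8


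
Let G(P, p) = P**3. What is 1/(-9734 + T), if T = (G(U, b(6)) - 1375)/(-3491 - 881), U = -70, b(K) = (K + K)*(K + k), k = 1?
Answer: -4372/42212673 ≈ -0.00010357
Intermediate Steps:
b(K) = 2*K*(1 + K) (b(K) = (K + K)*(K + 1) = (2*K)*(1 + K) = 2*K*(1 + K))
T = 344375/4372 (T = ((-70)**3 - 1375)/(-3491 - 881) = (-343000 - 1375)/(-4372) = -344375*(-1/4372) = 344375/4372 ≈ 78.768)
1/(-9734 + T) = 1/(-9734 + 344375/4372) = 1/(-42212673/4372) = -4372/42212673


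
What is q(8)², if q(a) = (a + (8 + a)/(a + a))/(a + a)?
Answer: 81/256 ≈ 0.31641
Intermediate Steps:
q(a) = (a + (8 + a)/(2*a))/(2*a) (q(a) = (a + (8 + a)/((2*a)))/((2*a)) = (a + (8 + a)*(1/(2*a)))*(1/(2*a)) = (a + (8 + a)/(2*a))*(1/(2*a)) = (a + (8 + a)/(2*a))/(2*a))
q(8)² = ((¼)*(8 + 8 + 2*8²)/8²)² = ((¼)*(1/64)*(8 + 8 + 2*64))² = ((¼)*(1/64)*(8 + 8 + 128))² = ((¼)*(1/64)*144)² = (9/16)² = 81/256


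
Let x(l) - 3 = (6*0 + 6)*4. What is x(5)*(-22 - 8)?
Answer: -810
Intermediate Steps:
x(l) = 27 (x(l) = 3 + (6*0 + 6)*4 = 3 + (0 + 6)*4 = 3 + 6*4 = 3 + 24 = 27)
x(5)*(-22 - 8) = 27*(-22 - 8) = 27*(-30) = -810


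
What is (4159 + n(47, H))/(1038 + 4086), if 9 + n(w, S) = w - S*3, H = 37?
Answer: 681/854 ≈ 0.79742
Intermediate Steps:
n(w, S) = -9 + w - 3*S (n(w, S) = -9 + (w - S*3) = -9 + (w - 3*S) = -9 + w - 3*S)
(4159 + n(47, H))/(1038 + 4086) = (4159 + (-9 + 47 - 3*37))/(1038 + 4086) = (4159 + (-9 + 47 - 111))/5124 = (4159 - 73)*(1/5124) = 4086*(1/5124) = 681/854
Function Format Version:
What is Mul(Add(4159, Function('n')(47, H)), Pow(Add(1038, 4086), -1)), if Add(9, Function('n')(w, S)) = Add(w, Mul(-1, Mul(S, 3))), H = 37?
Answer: Rational(681, 854) ≈ 0.79742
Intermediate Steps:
Function('n')(w, S) = Add(-9, w, Mul(-3, S)) (Function('n')(w, S) = Add(-9, Add(w, Mul(-1, Mul(S, 3)))) = Add(-9, Add(w, Mul(-1, Mul(3, S)))) = Add(-9, Add(w, Mul(-3, S))) = Add(-9, w, Mul(-3, S)))
Mul(Add(4159, Function('n')(47, H)), Pow(Add(1038, 4086), -1)) = Mul(Add(4159, Add(-9, 47, Mul(-3, 37))), Pow(Add(1038, 4086), -1)) = Mul(Add(4159, Add(-9, 47, -111)), Pow(5124, -1)) = Mul(Add(4159, -73), Rational(1, 5124)) = Mul(4086, Rational(1, 5124)) = Rational(681, 854)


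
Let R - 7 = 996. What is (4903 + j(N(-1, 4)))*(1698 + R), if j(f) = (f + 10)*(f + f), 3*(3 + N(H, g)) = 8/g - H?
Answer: 13156571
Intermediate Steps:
N(H, g) = -3 - H/3 + 8/(3*g) (N(H, g) = -3 + (8/g - H)/3 = -3 + (-H + 8/g)/3 = -3 + (-H/3 + 8/(3*g)) = -3 - H/3 + 8/(3*g))
j(f) = 2*f*(10 + f) (j(f) = (10 + f)*(2*f) = 2*f*(10 + f))
R = 1003 (R = 7 + 996 = 1003)
(4903 + j(N(-1, 4)))*(1698 + R) = (4903 + 2*((⅓)*(8 - 1*4*(9 - 1))/4)*(10 + (⅓)*(8 - 1*4*(9 - 1))/4))*(1698 + 1003) = (4903 + 2*((⅓)*(¼)*(8 - 1*4*8))*(10 + (⅓)*(¼)*(8 - 1*4*8)))*2701 = (4903 + 2*((⅓)*(¼)*(8 - 32))*(10 + (⅓)*(¼)*(8 - 32)))*2701 = (4903 + 2*((⅓)*(¼)*(-24))*(10 + (⅓)*(¼)*(-24)))*2701 = (4903 + 2*(-2)*(10 - 2))*2701 = (4903 + 2*(-2)*8)*2701 = (4903 - 32)*2701 = 4871*2701 = 13156571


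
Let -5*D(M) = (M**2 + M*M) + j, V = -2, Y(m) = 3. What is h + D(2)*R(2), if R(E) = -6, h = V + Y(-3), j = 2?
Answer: 13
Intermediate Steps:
h = 1 (h = -2 + 3 = 1)
D(M) = -2/5 - 2*M**2/5 (D(M) = -((M**2 + M*M) + 2)/5 = -((M**2 + M**2) + 2)/5 = -(2*M**2 + 2)/5 = -(2 + 2*M**2)/5 = -2/5 - 2*M**2/5)
h + D(2)*R(2) = 1 + (-2/5 - 2/5*2**2)*(-6) = 1 + (-2/5 - 2/5*4)*(-6) = 1 + (-2/5 - 8/5)*(-6) = 1 - 2*(-6) = 1 + 12 = 13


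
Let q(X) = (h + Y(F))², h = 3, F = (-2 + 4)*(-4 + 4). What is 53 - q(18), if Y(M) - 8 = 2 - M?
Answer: -116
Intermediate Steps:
F = 0 (F = 2*0 = 0)
Y(M) = 10 - M (Y(M) = 8 + (2 - M) = 10 - M)
q(X) = 169 (q(X) = (3 + (10 - 1*0))² = (3 + (10 + 0))² = (3 + 10)² = 13² = 169)
53 - q(18) = 53 - 1*169 = 53 - 169 = -116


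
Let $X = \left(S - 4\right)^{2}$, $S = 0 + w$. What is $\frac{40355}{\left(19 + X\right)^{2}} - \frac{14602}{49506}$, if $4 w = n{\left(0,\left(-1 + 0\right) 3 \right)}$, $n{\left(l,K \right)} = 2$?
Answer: $\frac{3173687783}{77353125} \approx 41.029$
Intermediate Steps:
$w = \frac{1}{2}$ ($w = \frac{1}{4} \cdot 2 = \frac{1}{2} \approx 0.5$)
$S = \frac{1}{2}$ ($S = 0 + \frac{1}{2} = \frac{1}{2} \approx 0.5$)
$X = \frac{49}{4}$ ($X = \left(\frac{1}{2} - 4\right)^{2} = \left(- \frac{7}{2}\right)^{2} = \frac{49}{4} \approx 12.25$)
$\frac{40355}{\left(19 + X\right)^{2}} - \frac{14602}{49506} = \frac{40355}{\left(19 + \frac{49}{4}\right)^{2}} - \frac{14602}{49506} = \frac{40355}{\left(\frac{125}{4}\right)^{2}} - \frac{7301}{24753} = \frac{40355}{\frac{15625}{16}} - \frac{7301}{24753} = 40355 \cdot \frac{16}{15625} - \frac{7301}{24753} = \frac{129136}{3125} - \frac{7301}{24753} = \frac{3173687783}{77353125}$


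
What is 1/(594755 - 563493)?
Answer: 1/31262 ≈ 3.1988e-5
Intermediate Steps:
1/(594755 - 563493) = 1/31262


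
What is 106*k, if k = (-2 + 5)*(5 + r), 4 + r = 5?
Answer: 1908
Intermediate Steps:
r = 1 (r = -4 + 5 = 1)
k = 18 (k = (-2 + 5)*(5 + 1) = 3*6 = 18)
106*k = 106*18 = 1908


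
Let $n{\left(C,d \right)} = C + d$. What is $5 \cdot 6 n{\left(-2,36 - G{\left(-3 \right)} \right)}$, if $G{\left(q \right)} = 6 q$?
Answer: $1560$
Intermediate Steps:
$5 \cdot 6 n{\left(-2,36 - G{\left(-3 \right)} \right)} = 5 \cdot 6 \left(-2 + \left(36 - 6 \left(-3\right)\right)\right) = 30 \left(-2 + \left(36 - -18\right)\right) = 30 \left(-2 + \left(36 + 18\right)\right) = 30 \left(-2 + 54\right) = 30 \cdot 52 = 1560$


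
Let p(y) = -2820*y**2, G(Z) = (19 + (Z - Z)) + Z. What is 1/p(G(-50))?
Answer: -1/2710020 ≈ -3.6900e-7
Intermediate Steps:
G(Z) = 19 + Z (G(Z) = (19 + 0) + Z = 19 + Z)
1/p(G(-50)) = 1/(-2820*(19 - 50)**2) = 1/(-2820*(-31)**2) = 1/(-2820*961) = 1/(-2710020) = -1/2710020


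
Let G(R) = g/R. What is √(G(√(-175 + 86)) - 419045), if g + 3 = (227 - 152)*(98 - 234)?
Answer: √(-3319255445 + 908067*I*√89)/89 ≈ 0.83536 + 647.34*I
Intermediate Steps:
g = -10203 (g = -3 + (227 - 152)*(98 - 234) = -3 + 75*(-136) = -3 - 10200 = -10203)
G(R) = -10203/R
√(G(√(-175 + 86)) - 419045) = √(-10203/√(-175 + 86) - 419045) = √(-10203*(-I*√89/89) - 419045) = √(-(-10203)*I*√89/89 - 419045) = √(10203*I*√89/89 - 419045) = √(-419045 + 10203*I*√89/89)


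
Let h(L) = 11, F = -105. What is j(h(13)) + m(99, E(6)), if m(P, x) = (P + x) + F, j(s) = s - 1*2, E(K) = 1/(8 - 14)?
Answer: 17/6 ≈ 2.8333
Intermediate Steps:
E(K) = -⅙ (E(K) = 1/(-6) = -⅙)
j(s) = -2 + s (j(s) = s - 2 = -2 + s)
m(P, x) = -105 + P + x (m(P, x) = (P + x) - 105 = -105 + P + x)
j(h(13)) + m(99, E(6)) = (-2 + 11) + (-105 + 99 - ⅙) = 9 - 37/6 = 17/6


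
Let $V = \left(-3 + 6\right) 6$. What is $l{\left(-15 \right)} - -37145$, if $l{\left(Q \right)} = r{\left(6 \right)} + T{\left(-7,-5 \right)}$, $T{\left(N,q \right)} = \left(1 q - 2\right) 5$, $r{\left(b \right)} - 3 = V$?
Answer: $37131$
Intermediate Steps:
$V = 18$ ($V = 3 \cdot 6 = 18$)
$r{\left(b \right)} = 21$ ($r{\left(b \right)} = 3 + 18 = 21$)
$T{\left(N,q \right)} = -10 + 5 q$ ($T{\left(N,q \right)} = \left(q - 2\right) 5 = \left(-2 + q\right) 5 = -10 + 5 q$)
$l{\left(Q \right)} = -14$ ($l{\left(Q \right)} = 21 + \left(-10 + 5 \left(-5\right)\right) = 21 - 35 = -14$)
$l{\left(-15 \right)} - -37145 = -14 - -37145 = -14 + 37145 = 37131$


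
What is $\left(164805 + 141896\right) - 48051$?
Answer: $258650$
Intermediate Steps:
$\left(164805 + 141896\right) - 48051 = 306701 - 48051 = 258650$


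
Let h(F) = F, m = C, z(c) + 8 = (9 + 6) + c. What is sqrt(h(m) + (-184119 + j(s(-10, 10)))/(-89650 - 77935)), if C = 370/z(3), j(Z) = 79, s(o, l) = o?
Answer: sqrt(353711549)/3047 ≈ 6.1724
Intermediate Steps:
z(c) = 7 + c (z(c) = -8 + ((9 + 6) + c) = -8 + (15 + c) = 7 + c)
C = 37 (C = 370/(7 + 3) = 370/10 = 370*(1/10) = 37)
m = 37
sqrt(h(m) + (-184119 + j(s(-10, 10)))/(-89650 - 77935)) = sqrt(37 + (-184119 + 79)/(-89650 - 77935)) = sqrt(37 - 184040/(-167585)) = sqrt(37 - 184040*(-1/167585)) = sqrt(37 + 36808/33517) = sqrt(1276937/33517) = sqrt(353711549)/3047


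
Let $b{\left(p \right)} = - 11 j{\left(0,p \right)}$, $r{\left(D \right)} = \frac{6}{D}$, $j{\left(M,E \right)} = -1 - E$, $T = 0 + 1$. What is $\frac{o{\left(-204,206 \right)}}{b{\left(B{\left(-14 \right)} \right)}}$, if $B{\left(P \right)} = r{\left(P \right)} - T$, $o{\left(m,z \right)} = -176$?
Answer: $\frac{112}{3} \approx 37.333$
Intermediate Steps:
$T = 1$
$B{\left(P \right)} = -1 + \frac{6}{P}$ ($B{\left(P \right)} = \frac{6}{P} - 1 = -1 + \frac{6}{P}$)
$b{\left(p \right)} = 11 + 11 p$ ($b{\left(p \right)} = - 11 \left(-1 - p\right) = 11 + 11 p$)
$\frac{o{\left(-204,206 \right)}}{b{\left(B{\left(-14 \right)} \right)}} = - \frac{176}{11 + 11 \frac{6 - -14}{-14}} = - \frac{176}{11 + 11 \left(- \frac{6 + 14}{14}\right)} = - \frac{176}{11 + 11 \left(\left(- \frac{1}{14}\right) 20\right)} = - \frac{176}{11 + 11 \left(- \frac{10}{7}\right)} = - \frac{176}{11 - \frac{110}{7}} = - \frac{176}{- \frac{33}{7}} = \left(-176\right) \left(- \frac{7}{33}\right) = \frac{112}{3}$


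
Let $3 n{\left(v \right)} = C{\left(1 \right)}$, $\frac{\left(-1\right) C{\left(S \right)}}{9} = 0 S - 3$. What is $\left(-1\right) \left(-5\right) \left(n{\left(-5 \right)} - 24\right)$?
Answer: $-75$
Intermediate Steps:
$C{\left(S \right)} = 27$ ($C{\left(S \right)} = - 9 \left(0 S - 3\right) = - 9 \left(0 - 3\right) = \left(-9\right) \left(-3\right) = 27$)
$n{\left(v \right)} = 9$ ($n{\left(v \right)} = \frac{1}{3} \cdot 27 = 9$)
$\left(-1\right) \left(-5\right) \left(n{\left(-5 \right)} - 24\right) = \left(-1\right) \left(-5\right) \left(9 - 24\right) = 5 \left(-15\right) = -75$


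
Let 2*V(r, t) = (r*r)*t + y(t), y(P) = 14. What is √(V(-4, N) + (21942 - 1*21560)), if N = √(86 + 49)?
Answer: √(389 + 24*√15) ≈ 21.953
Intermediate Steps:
N = 3*√15 (N = √135 = 3*√15 ≈ 11.619)
V(r, t) = 7 + t*r²/2 (V(r, t) = ((r*r)*t + 14)/2 = (r²*t + 14)/2 = (t*r² + 14)/2 = (14 + t*r²)/2 = 7 + t*r²/2)
√(V(-4, N) + (21942 - 1*21560)) = √((7 + (½)*(3*√15)*(-4)²) + (21942 - 1*21560)) = √((7 + (½)*(3*√15)*16) + (21942 - 21560)) = √((7 + 24*√15) + 382) = √(389 + 24*√15)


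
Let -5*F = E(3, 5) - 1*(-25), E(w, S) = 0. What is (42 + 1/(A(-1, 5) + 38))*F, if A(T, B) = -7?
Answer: -6515/31 ≈ -210.16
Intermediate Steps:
F = -5 (F = -(0 - 1*(-25))/5 = -(0 + 25)/5 = -⅕*25 = -5)
(42 + 1/(A(-1, 5) + 38))*F = (42 + 1/(-7 + 38))*(-5) = (42 + 1/31)*(-5) = (1303/31)*(-5) = -6515/31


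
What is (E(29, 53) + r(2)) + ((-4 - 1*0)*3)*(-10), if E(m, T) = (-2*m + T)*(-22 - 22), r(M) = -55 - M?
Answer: 283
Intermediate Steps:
E(m, T) = -44*T + 88*m (E(m, T) = (T - 2*m)*(-44) = -44*T + 88*m)
(E(29, 53) + r(2)) + ((-4 - 1*0)*3)*(-10) = ((-44*53 + 88*29) + (-55 - 1*2)) + ((-4 - 1*0)*3)*(-10) = ((-2332 + 2552) + (-55 - 2)) + ((-4 + 0)*3)*(-10) = (220 - 57) - 4*3*(-10) = 163 - 12*(-10) = 163 + 120 = 283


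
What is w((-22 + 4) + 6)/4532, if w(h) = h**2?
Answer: 36/1133 ≈ 0.031774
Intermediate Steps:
w((-22 + 4) + 6)/4532 = ((-22 + 4) + 6)**2/4532 = (-18 + 6)**2*(1/4532) = (-12)**2*(1/4532) = 144*(1/4532) = 36/1133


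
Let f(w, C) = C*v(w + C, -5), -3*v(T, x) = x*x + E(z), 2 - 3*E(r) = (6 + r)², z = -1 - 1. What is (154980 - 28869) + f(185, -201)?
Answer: 382420/3 ≈ 1.2747e+5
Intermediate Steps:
z = -2
E(r) = ⅔ - (6 + r)²/3
v(T, x) = 14/9 - x²/3 (v(T, x) = -(x*x + (⅔ - (6 - 2)²/3))/3 = -(x² + (⅔ - ⅓*4²))/3 = -(x² + (⅔ - ⅓*16))/3 = -(x² + (⅔ - 16/3))/3 = -(x² - 14/3)/3 = -(-14/3 + x²)/3 = 14/9 - x²/3)
f(w, C) = -61*C/9 (f(w, C) = C*(14/9 - ⅓*(-5)²) = C*(14/9 - ⅓*25) = C*(14/9 - 25/3) = C*(-61/9) = -61*C/9)
(154980 - 28869) + f(185, -201) = (154980 - 28869) - 61/9*(-201) = 126111 + 4087/3 = 382420/3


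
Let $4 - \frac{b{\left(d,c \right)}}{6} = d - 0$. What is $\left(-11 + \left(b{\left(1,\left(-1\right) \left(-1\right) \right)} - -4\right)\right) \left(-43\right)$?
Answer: $-473$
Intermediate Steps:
$b{\left(d,c \right)} = 24 - 6 d$ ($b{\left(d,c \right)} = 24 - 6 \left(d - 0\right) = 24 - 6 \left(d + 0\right) = 24 - 6 d$)
$\left(-11 + \left(b{\left(1,\left(-1\right) \left(-1\right) \right)} - -4\right)\right) \left(-43\right) = \left(-11 + \left(\left(24 - 6\right) - -4\right)\right) \left(-43\right) = \left(-11 + \left(\left(24 - 6\right) + 4\right)\right) \left(-43\right) = \left(-11 + \left(18 + 4\right)\right) \left(-43\right) = \left(-11 + 22\right) \left(-43\right) = 11 \left(-43\right) = -473$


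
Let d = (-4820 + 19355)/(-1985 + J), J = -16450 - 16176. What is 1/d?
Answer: -11537/4845 ≈ -2.3812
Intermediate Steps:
J = -32626
d = -4845/11537 (d = (-4820 + 19355)/(-1985 - 32626) = 14535/(-34611) = 14535*(-1/34611) = -4845/11537 ≈ -0.41995)
1/d = 1/(-4845/11537) = -11537/4845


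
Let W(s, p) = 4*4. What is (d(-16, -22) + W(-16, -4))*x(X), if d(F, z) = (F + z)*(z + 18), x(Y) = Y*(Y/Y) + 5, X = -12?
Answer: -1176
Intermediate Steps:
x(Y) = 5 + Y (x(Y) = Y*1 + 5 = Y + 5 = 5 + Y)
W(s, p) = 16
d(F, z) = (18 + z)*(F + z) (d(F, z) = (F + z)*(18 + z) = (18 + z)*(F + z))
(d(-16, -22) + W(-16, -4))*x(X) = (((-22)² + 18*(-16) + 18*(-22) - 16*(-22)) + 16)*(5 - 12) = ((484 - 288 - 396 + 352) + 16)*(-7) = (152 + 16)*(-7) = 168*(-7) = -1176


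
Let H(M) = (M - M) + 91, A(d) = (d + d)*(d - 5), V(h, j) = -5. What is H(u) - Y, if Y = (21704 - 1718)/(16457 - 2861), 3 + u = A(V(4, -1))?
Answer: 202875/2266 ≈ 89.530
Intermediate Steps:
A(d) = 2*d*(-5 + d) (A(d) = (2*d)*(-5 + d) = 2*d*(-5 + d))
u = 97 (u = -3 + 2*(-5)*(-5 - 5) = -3 + 2*(-5)*(-10) = -3 + 100 = 97)
H(M) = 91 (H(M) = 0 + 91 = 91)
Y = 3331/2266 (Y = 19986/13596 = 19986*(1/13596) = 3331/2266 ≈ 1.4700)
H(u) - Y = 91 - 1*3331/2266 = 91 - 3331/2266 = 202875/2266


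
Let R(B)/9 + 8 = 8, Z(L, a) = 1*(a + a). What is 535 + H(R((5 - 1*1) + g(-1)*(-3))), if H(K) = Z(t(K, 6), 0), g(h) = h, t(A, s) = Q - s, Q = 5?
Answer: 535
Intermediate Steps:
t(A, s) = 5 - s
Z(L, a) = 2*a (Z(L, a) = 1*(2*a) = 2*a)
R(B) = 0 (R(B) = -72 + 9*8 = -72 + 72 = 0)
H(K) = 0 (H(K) = 2*0 = 0)
535 + H(R((5 - 1*1) + g(-1)*(-3))) = 535 + 0 = 535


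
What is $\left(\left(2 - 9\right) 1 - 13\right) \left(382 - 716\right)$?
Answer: $6680$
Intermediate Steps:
$\left(\left(2 - 9\right) 1 - 13\right) \left(382 - 716\right) = \left(\left(-7\right) 1 - 13\right) \left(-334\right) = \left(-7 - 13\right) \left(-334\right) = \left(-20\right) \left(-334\right) = 6680$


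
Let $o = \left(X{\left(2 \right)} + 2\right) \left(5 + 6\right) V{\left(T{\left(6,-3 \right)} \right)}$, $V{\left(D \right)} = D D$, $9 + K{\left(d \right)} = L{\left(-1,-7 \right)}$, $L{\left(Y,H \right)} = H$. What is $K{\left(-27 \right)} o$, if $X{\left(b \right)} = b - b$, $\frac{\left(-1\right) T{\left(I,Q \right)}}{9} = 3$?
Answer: $-256608$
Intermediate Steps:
$T{\left(I,Q \right)} = -27$ ($T{\left(I,Q \right)} = \left(-9\right) 3 = -27$)
$K{\left(d \right)} = -16$ ($K{\left(d \right)} = -9 - 7 = -16$)
$V{\left(D \right)} = D^{2}$
$X{\left(b \right)} = 0$
$o = 16038$ ($o = \left(0 + 2\right) \left(5 + 6\right) \left(-27\right)^{2} = 2 \cdot 11 \cdot 729 = 22 \cdot 729 = 16038$)
$K{\left(-27 \right)} o = \left(-16\right) 16038 = -256608$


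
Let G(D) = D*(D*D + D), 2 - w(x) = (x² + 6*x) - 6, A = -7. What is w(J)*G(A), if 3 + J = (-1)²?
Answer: -4704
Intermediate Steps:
J = -2 (J = -3 + (-1)² = -3 + 1 = -2)
w(x) = 8 - x² - 6*x (w(x) = 2 - ((x² + 6*x) - 6) = 2 - (-6 + x² + 6*x) = 2 + (6 - x² - 6*x) = 8 - x² - 6*x)
G(D) = D*(D + D²) (G(D) = D*(D² + D) = D*(D + D²))
w(J)*G(A) = (8 - 1*(-2)² - 6*(-2))*((-7)²*(1 - 7)) = (8 - 1*4 + 12)*(49*(-6)) = (8 - 4 + 12)*(-294) = 16*(-294) = -4704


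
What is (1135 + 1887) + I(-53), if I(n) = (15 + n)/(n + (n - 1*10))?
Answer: 175295/58 ≈ 3022.3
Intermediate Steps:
I(n) = (15 + n)/(-10 + 2*n) (I(n) = (15 + n)/(n + (n - 10)) = (15 + n)/(n + (-10 + n)) = (15 + n)/(-10 + 2*n))
(1135 + 1887) + I(-53) = (1135 + 1887) + (15 - 53)/(2*(-5 - 53)) = 3022 + (1/2)*(-38)/(-58) = 3022 + (1/2)*(-1/58)*(-38) = 3022 + 19/58 = 175295/58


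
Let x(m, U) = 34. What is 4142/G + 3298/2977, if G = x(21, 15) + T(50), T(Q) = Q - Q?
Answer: 6221433/50609 ≈ 122.93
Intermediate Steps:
T(Q) = 0
G = 34 (G = 34 + 0 = 34)
4142/G + 3298/2977 = 4142/34 + 3298/2977 = 4142*(1/34) + 3298*(1/2977) = 2071/17 + 3298/2977 = 6221433/50609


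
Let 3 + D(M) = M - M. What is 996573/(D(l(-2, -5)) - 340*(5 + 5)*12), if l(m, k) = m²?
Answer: -332191/13601 ≈ -24.424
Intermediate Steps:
D(M) = -3 (D(M) = -3 + (M - M) = -3 + 0 = -3)
996573/(D(l(-2, -5)) - 340*(5 + 5)*12) = 996573/(-3 - 340*(5 + 5)*12) = 996573/(-3 - 3400*12) = 996573/(-3 - 340*120) = 996573/(-3 - 40800) = 996573/(-40803) = 996573*(-1/40803) = -332191/13601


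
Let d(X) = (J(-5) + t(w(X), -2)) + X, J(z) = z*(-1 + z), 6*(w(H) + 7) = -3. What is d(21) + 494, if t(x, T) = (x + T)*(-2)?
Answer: 564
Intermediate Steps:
w(H) = -15/2 (w(H) = -7 + (1/6)*(-3) = -7 - 1/2 = -15/2)
t(x, T) = -2*T - 2*x (t(x, T) = (T + x)*(-2) = -2*T - 2*x)
d(X) = 49 + X (d(X) = (-5*(-1 - 5) + (-2*(-2) - 2*(-15/2))) + X = (-5*(-6) + (4 + 15)) + X = (30 + 19) + X = 49 + X)
d(21) + 494 = (49 + 21) + 494 = 70 + 494 = 564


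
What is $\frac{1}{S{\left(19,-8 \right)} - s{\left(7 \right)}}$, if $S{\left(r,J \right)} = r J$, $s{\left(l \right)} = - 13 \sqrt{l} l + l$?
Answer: $\frac{159}{32686} + \frac{91 \sqrt{7}}{32686} \approx 0.01223$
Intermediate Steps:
$s{\left(l \right)} = l - 13 l^{\frac{3}{2}}$ ($s{\left(l \right)} = - 13 l^{\frac{3}{2}} + l = l - 13 l^{\frac{3}{2}}$)
$S{\left(r,J \right)} = J r$
$\frac{1}{S{\left(19,-8 \right)} - s{\left(7 \right)}} = \frac{1}{\left(-8\right) 19 - \left(7 - 13 \cdot 7^{\frac{3}{2}}\right)} = \frac{1}{-152 - \left(7 - 13 \cdot 7 \sqrt{7}\right)} = \frac{1}{-152 - \left(7 - 91 \sqrt{7}\right)} = \frac{1}{-159 + 91 \sqrt{7}}$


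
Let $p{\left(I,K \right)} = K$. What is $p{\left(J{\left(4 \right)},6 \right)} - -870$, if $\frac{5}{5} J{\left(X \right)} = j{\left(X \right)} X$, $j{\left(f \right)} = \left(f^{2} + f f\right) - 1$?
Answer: $876$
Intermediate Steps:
$j{\left(f \right)} = -1 + 2 f^{2}$ ($j{\left(f \right)} = \left(f^{2} + f^{2}\right) - 1 = 2 f^{2} - 1 = -1 + 2 f^{2}$)
$J{\left(X \right)} = X \left(-1 + 2 X^{2}\right)$ ($J{\left(X \right)} = \left(-1 + 2 X^{2}\right) X = X \left(-1 + 2 X^{2}\right)$)
$p{\left(J{\left(4 \right)},6 \right)} - -870 = 6 - -870 = 6 + 870 = 876$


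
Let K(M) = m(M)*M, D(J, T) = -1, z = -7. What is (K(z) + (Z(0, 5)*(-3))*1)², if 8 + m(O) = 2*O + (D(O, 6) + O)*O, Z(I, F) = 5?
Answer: 64009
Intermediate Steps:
m(O) = -8 + 2*O + O*(-1 + O) (m(O) = -8 + (2*O + (-1 + O)*O) = -8 + (2*O + O*(-1 + O)) = -8 + 2*O + O*(-1 + O))
K(M) = M*(-8 + M + M²) (K(M) = (-8 + M + M²)*M = M*(-8 + M + M²))
(K(z) + (Z(0, 5)*(-3))*1)² = (-7*(-8 - 7 + (-7)²) + (5*(-3))*1)² = (-7*(-8 - 7 + 49) - 15*1)² = (-7*34 - 15)² = (-238 - 15)² = (-253)² = 64009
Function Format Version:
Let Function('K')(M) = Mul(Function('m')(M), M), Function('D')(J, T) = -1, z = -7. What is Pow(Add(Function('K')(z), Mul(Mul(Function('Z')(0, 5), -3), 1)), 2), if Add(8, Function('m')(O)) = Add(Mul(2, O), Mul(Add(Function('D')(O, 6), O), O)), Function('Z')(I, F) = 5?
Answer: 64009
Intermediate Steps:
Function('m')(O) = Add(-8, Mul(2, O), Mul(O, Add(-1, O))) (Function('m')(O) = Add(-8, Add(Mul(2, O), Mul(Add(-1, O), O))) = Add(-8, Add(Mul(2, O), Mul(O, Add(-1, O)))) = Add(-8, Mul(2, O), Mul(O, Add(-1, O))))
Function('K')(M) = Mul(M, Add(-8, M, Pow(M, 2))) (Function('K')(M) = Mul(Add(-8, M, Pow(M, 2)), M) = Mul(M, Add(-8, M, Pow(M, 2))))
Pow(Add(Function('K')(z), Mul(Mul(Function('Z')(0, 5), -3), 1)), 2) = Pow(Add(Mul(-7, Add(-8, -7, Pow(-7, 2))), Mul(Mul(5, -3), 1)), 2) = Pow(Add(Mul(-7, Add(-8, -7, 49)), Mul(-15, 1)), 2) = Pow(Add(Mul(-7, 34), -15), 2) = Pow(Add(-238, -15), 2) = Pow(-253, 2) = 64009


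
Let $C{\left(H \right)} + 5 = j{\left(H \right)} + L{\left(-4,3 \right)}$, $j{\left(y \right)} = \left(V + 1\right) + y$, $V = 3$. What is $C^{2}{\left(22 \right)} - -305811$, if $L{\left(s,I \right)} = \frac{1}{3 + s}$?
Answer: $306211$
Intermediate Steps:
$j{\left(y \right)} = 4 + y$ ($j{\left(y \right)} = \left(3 + 1\right) + y = 4 + y$)
$C{\left(H \right)} = -2 + H$ ($C{\left(H \right)} = -5 + \left(\left(4 + H\right) + \frac{1}{3 - 4}\right) = -5 + \left(\left(4 + H\right) + \frac{1}{-1}\right) = -5 + \left(\left(4 + H\right) - 1\right) = -5 + \left(3 + H\right) = -2 + H$)
$C^{2}{\left(22 \right)} - -305811 = \left(-2 + 22\right)^{2} - -305811 = 20^{2} + 305811 = 400 + 305811 = 306211$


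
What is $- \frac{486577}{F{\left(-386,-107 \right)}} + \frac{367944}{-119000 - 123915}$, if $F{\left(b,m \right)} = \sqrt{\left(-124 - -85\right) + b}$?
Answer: $- \frac{367944}{242915} + \frac{486577 i \sqrt{17}}{85} \approx -1.5147 + 23602.0 i$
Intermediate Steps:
$F{\left(b,m \right)} = \sqrt{-39 + b}$ ($F{\left(b,m \right)} = \sqrt{\left(-124 + 85\right) + b} = \sqrt{-39 + b}$)
$- \frac{486577}{F{\left(-386,-107 \right)}} + \frac{367944}{-119000 - 123915} = - \frac{486577}{\sqrt{-39 - 386}} + \frac{367944}{-119000 - 123915} = - \frac{486577}{\sqrt{-425}} + \frac{367944}{-119000 - 123915} = - \frac{486577}{5 i \sqrt{17}} + \frac{367944}{-242915} = - 486577 \left(- \frac{i \sqrt{17}}{85}\right) + 367944 \left(- \frac{1}{242915}\right) = \frac{486577 i \sqrt{17}}{85} - \frac{367944}{242915} = - \frac{367944}{242915} + \frac{486577 i \sqrt{17}}{85}$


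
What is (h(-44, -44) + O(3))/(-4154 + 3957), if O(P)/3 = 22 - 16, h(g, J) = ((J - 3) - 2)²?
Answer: -2419/197 ≈ -12.279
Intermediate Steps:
h(g, J) = (-5 + J)² (h(g, J) = ((-3 + J) - 2)² = (-5 + J)²)
O(P) = 18 (O(P) = 3*(22 - 16) = 3*6 = 18)
(h(-44, -44) + O(3))/(-4154 + 3957) = ((-5 - 44)² + 18)/(-4154 + 3957) = ((-49)² + 18)/(-197) = (2401 + 18)*(-1/197) = 2419*(-1/197) = -2419/197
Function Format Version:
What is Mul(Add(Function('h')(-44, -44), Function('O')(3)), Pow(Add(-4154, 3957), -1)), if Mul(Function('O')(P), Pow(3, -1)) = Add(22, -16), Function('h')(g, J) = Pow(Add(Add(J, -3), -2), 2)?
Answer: Rational(-2419, 197) ≈ -12.279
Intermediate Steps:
Function('h')(g, J) = Pow(Add(-5, J), 2) (Function('h')(g, J) = Pow(Add(Add(-3, J), -2), 2) = Pow(Add(-5, J), 2))
Function('O')(P) = 18 (Function('O')(P) = Mul(3, Add(22, -16)) = Mul(3, 6) = 18)
Mul(Add(Function('h')(-44, -44), Function('O')(3)), Pow(Add(-4154, 3957), -1)) = Mul(Add(Pow(Add(-5, -44), 2), 18), Pow(Add(-4154, 3957), -1)) = Mul(Add(Pow(-49, 2), 18), Pow(-197, -1)) = Mul(Add(2401, 18), Rational(-1, 197)) = Mul(2419, Rational(-1, 197)) = Rational(-2419, 197)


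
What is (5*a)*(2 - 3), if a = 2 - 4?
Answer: 10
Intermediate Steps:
a = -2
(5*a)*(2 - 3) = (5*(-2))*(2 - 3) = -10*(-1) = 10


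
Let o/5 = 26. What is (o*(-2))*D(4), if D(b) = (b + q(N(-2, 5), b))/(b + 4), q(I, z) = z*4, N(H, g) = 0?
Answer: -650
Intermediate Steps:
o = 130 (o = 5*26 = 130)
q(I, z) = 4*z
D(b) = 5*b/(4 + b) (D(b) = (b + 4*b)/(b + 4) = (5*b)/(4 + b) = 5*b/(4 + b))
(o*(-2))*D(4) = (130*(-2))*(5*4/(4 + 4)) = -1300*4/8 = -260*5/2 = -650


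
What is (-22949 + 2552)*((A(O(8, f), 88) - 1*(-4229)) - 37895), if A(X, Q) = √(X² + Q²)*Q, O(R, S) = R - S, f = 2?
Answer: 686685402 - 3589872*√1945 ≈ 5.2836e+8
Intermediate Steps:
A(X, Q) = Q*√(Q² + X²) (A(X, Q) = √(Q² + X²)*Q = Q*√(Q² + X²))
(-22949 + 2552)*((A(O(8, f), 88) - 1*(-4229)) - 37895) = (-22949 + 2552)*((88*√(88² + (8 - 1*2)²) - 1*(-4229)) - 37895) = -20397*((88*√(7744 + (8 - 2)²) + 4229) - 37895) = -20397*((88*√(7744 + 6²) + 4229) - 37895) = -20397*((88*√(7744 + 36) + 4229) - 37895) = -20397*((88*√7780 + 4229) - 37895) = -20397*((88*(2*√1945) + 4229) - 37895) = -20397*((176*√1945 + 4229) - 37895) = -20397*((4229 + 176*√1945) - 37895) = -20397*(-33666 + 176*√1945) = 686685402 - 3589872*√1945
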